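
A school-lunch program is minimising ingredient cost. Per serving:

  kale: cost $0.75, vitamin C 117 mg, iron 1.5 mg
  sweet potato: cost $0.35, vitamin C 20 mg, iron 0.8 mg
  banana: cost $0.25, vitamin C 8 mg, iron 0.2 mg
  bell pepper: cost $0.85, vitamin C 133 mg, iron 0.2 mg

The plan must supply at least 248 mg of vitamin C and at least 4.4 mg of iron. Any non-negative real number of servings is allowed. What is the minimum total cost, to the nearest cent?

$2.09

kale only: max(248/117, 4.4/1.5) = 2.933 servings → $2.20.
sweet potato only: max(248/20, 4.4/0.8) = 12.4 servings → $4.34.
banana only: max(248/8, 4.4/0.2) = 31 servings → $7.75.
bell pepper only: max(248/133, 4.4/0.2) = 22 servings → $18.70.
kale + sweet potato with both tight: 1.736 servings and 2.245 servings → $2.09.
kale + banana with both tight: 1.263 servings and 12.53 servings → $4.08.
kale + bell pepper: intersection lies outside the first quadrant.
sweet potato + banana: the both-tight solution has a negative serving — not a feasible corner.
sweet potato + bell pepper with both tight: 5.23 servings and 1.078 servings → $2.75.
banana + bell pepper with both tight: 21.42 servings and 0.576 servings → $5.85.
The minimum over all feasible corners is $2.09.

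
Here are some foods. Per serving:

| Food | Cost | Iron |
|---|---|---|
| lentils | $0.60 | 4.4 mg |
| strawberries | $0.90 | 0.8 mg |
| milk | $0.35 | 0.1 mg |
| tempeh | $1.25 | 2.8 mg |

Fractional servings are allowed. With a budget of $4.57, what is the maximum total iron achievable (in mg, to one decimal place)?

Iron per dollar: lentils 7.333, tempeh 2.24, strawberries 0.8889, milk 0.2857.
With no serving limits, spend the whole cost allowance on lentils: $4.57 / $0.60 × 4.4 mg = 33.5 mg.

33.5 mg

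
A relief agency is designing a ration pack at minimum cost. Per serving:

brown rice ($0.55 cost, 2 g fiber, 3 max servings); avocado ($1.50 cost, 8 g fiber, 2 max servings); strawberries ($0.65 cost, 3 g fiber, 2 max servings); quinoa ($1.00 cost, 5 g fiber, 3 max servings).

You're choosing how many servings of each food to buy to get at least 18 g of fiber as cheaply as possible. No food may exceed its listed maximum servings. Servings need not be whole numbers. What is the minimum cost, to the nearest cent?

Cost per g of fiber: avocado $0.1875, quinoa $0.2000, strawberries $0.2167, brown rice $0.2750.
Take 2 servings of avocado: +16.0 g fiber for $3.00 (total $3.00, still need 2.0 g).
Take 0.4 servings of quinoa: +2.0 g fiber for $0.40 (total $3.40, still need 0.0 g).
Filling from the cheapest source first is optimal under one linear minimum: $3.40.

$3.40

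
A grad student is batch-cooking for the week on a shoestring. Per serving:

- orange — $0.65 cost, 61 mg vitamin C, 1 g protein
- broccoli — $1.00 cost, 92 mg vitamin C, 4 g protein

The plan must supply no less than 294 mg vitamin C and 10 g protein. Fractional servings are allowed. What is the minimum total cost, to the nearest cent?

$3.17

With two linear requirements the optimum uses one or two foods; enumerate the corners.
orange only: max(294/61, 10/1) = 10 servings → $6.50.
broccoli only: max(294/92, 10/4) = 3.196 servings → $3.20.
orange + broccoli with both tight: 1.684 servings and 2.079 servings → $3.17.
So the least-cost plan costs $3.17.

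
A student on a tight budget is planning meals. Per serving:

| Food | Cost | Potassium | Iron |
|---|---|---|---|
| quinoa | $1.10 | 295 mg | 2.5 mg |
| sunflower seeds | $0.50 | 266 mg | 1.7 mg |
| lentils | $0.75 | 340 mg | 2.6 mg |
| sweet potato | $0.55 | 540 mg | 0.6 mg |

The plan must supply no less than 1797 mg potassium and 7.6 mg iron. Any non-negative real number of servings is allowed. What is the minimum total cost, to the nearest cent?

$2.74

Check every corner: each single food scaled to meet both minima, and each pair solved so both constraints bind.
quinoa only: max(1797/295, 7.6/2.5) = 6.092 servings → $6.70.
sunflower seeds only: max(1797/266, 7.6/1.7) = 6.756 servings → $3.38.
lentils only: max(1797/340, 7.6/2.6) = 5.285 servings → $3.96.
sweet potato only: max(1797/540, 7.6/0.6) = 12.67 servings → $6.97.
quinoa + sunflower seeds: the both-tight solution has a negative serving — not a feasible corner.
quinoa + lentils with both targets exact would need a negative amount; discard.
quinoa + sweet potato with both tight: 2.58 servings and 1.919 servings → $3.89.
sunflower seeds + lentils with both targets exact would need a negative amount; discard.
sunflower seeds + sweet potato with both tight: 3.99 servings and 1.362 servings → $2.74.
lentils + sweet potato with both tight: 2.522 servings and 1.74 servings → $2.85.
The minimum over all feasible corners is $2.74.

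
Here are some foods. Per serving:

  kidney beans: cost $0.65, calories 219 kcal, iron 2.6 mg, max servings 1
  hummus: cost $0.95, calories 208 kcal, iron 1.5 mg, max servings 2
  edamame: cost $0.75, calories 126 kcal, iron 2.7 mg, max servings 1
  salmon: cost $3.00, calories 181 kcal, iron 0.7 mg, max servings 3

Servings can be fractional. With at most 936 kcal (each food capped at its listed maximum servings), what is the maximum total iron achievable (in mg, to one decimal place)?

9.0 mg

Iron per kcal: edamame 0.02143, kidney beans 0.01187, hummus 0.007212, salmon 0.003867.
Take 1 serving of edamame: uses 126 kcal, +2.7 mg iron (running total 2.7 mg).
Take 1 serving of kidney beans: uses 219 kcal, +2.6 mg iron (running total 5.3 mg).
Take 2 servings of hummus: uses 416 kcal, +3.0 mg iron (running total 8.3 mg).
Take 0.9669 servings of salmon: uses 175 kcal, +0.7 mg iron (running total 9.0 mg).
Greedy by best ratio exhausts the calories allowance optimally: 9.0 mg.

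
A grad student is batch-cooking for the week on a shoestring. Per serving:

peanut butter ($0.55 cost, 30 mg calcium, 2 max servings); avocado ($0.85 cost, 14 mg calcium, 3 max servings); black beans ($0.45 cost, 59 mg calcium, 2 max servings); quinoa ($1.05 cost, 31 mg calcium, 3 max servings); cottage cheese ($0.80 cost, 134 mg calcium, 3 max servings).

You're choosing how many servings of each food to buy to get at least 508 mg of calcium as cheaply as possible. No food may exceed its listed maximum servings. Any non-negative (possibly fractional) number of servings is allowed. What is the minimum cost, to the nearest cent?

$3.21

Cost per mg of calcium: cottage cheese $0.0060, black beans $0.0076, peanut butter $0.0183, quinoa $0.0339, avocado $0.0607.
Take 3 servings of cottage cheese: +402.0 mg calcium for $2.40 (total $2.40, still need 106.0 mg).
Take 1.797 servings of black beans: +106.0 mg calcium for $0.81 (total $3.21, still need 0.0 mg).
Greedy by cheapest-per-mg is optimal for a single linear constraint, so the minimum cost is $3.21.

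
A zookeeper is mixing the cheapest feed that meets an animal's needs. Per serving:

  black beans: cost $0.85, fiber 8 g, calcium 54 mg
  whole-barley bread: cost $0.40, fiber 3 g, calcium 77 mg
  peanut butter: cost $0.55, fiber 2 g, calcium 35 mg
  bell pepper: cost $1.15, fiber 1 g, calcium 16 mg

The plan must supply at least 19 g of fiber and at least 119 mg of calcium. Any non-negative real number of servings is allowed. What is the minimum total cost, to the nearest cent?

The cheapest plan sits at a corner of the feasible region — with two constraints it uses at most two foods.
black beans only: max(19/8, 119/54) = 2.375 servings → $2.02.
whole-barley bread only: max(19/3, 119/77) = 6.333 servings → $2.53.
peanut butter only: max(19/2, 119/35) = 9.5 servings → $5.22.
bell pepper only: max(19/1, 119/16) = 19 servings → $21.85.
black beans + whole-barley bread with both targets exact would need a negative amount; discard.
black beans + peanut butter with both targets exact would need a negative amount; discard.
black beans + bell pepper: the both-tight solution has a negative serving — not a feasible corner.
whole-barley bread + peanut butter: intersection lies outside the first quadrant.
whole-barley bread + bell pepper: intersection lies outside the first quadrant.
peanut butter + bell pepper: the both-tight solution has a negative serving — not a feasible corner.
So the least-cost plan costs $2.02.

$2.02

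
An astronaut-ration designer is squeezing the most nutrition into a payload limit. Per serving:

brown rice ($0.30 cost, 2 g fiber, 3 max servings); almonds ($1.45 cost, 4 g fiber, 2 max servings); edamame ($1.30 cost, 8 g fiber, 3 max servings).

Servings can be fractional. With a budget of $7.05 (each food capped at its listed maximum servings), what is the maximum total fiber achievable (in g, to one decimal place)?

Fiber per dollar: brown rice 6.667, edamame 6.154, almonds 2.759.
Take 3 servings of brown rice: spends $0.90, +6.0 g fiber (running total 6.0 g).
Take 3 servings of edamame: spends $3.90, +24.0 g fiber (running total 30.0 g).
Take 1.552 servings of almonds: spends $2.25, +6.2 g fiber (running total 36.2 g).
Filling greedily by fiber-per-dollar is optimal for one linear limit, giving 36.2 g.

36.2 g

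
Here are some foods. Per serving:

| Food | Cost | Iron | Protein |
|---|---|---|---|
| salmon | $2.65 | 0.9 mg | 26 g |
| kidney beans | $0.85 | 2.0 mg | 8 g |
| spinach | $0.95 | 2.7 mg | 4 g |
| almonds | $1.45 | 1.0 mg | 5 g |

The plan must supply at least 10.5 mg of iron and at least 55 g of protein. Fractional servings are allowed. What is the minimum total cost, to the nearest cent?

$5.78

A basic optimal solution has at most two foods positive. Try each food alone and each pair with both targets met exactly.
salmon only: max(10.5/0.9, 55/26) = 11.67 servings → $30.92.
kidney beans only: max(10.5/2.0, 55/8) = 6.875 servings → $5.84.
spinach only: max(10.5/2.7, 55/4) = 13.75 servings → $13.06.
almonds only: max(10.5/1.0, 55/5) = 11 servings → $15.95.
salmon + kidney beans with both tight: 0.5804 servings and 4.989 servings → $5.78.
salmon + spinach with both tight: 1.599 servings and 3.356 servings → $7.43.
salmon + almonds with both tight: 0.1163 servings and 10.4 servings → $15.38.
kidney beans + spinach with both targets exact would need a negative amount; discard.
kidney beans + almonds: the both-tight solution has a negative serving — not a feasible corner.
spinach + almonds: the both-tight solution has a negative serving — not a feasible corner.
So the least-cost plan costs $5.78.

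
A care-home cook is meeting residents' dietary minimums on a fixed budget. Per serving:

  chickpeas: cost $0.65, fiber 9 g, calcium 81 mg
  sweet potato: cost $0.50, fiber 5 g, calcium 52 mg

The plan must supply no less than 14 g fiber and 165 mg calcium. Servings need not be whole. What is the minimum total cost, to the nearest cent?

$1.32

An LP optimum is at a vertex; with two nutrient constraints at most two foods are used. Check each candidate.
chickpeas only: max(14/9, 165/81) = 2.037 servings → $1.32.
sweet potato only: max(14/5, 165/52) = 3.173 servings → $1.59.
chickpeas + sweet potato: the both-tight solution has a negative serving — not a feasible corner.
So the least-cost plan costs $1.32.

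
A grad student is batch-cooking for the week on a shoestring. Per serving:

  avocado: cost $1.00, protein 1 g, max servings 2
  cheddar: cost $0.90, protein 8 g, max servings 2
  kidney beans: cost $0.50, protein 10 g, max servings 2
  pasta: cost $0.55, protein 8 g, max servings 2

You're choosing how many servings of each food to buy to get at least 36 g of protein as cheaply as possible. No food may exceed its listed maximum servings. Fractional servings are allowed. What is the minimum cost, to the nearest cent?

Cost per g of protein: kidney beans $0.0500, pasta $0.0688, cheddar $0.1125, avocado $1.0000.
Take 2 servings of kidney beans: +20.0 g protein for $1.00 (total $1.00, still need 16.0 g).
Take 2 servings of pasta: +16.0 g protein for $1.10 (total $2.10, still need 0.0 g).
Greedy by cheapest-per-g is optimal for a single linear constraint, so the minimum cost is $2.10.

$2.10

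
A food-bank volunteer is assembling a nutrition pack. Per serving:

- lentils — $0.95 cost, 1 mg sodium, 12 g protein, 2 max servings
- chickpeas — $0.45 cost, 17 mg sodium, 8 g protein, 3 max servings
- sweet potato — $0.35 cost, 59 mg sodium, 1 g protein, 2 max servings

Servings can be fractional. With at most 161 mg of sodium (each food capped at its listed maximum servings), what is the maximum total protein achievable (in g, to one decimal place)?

49.8 g

Protein per mg sodium: lentils 12, chickpeas 0.4706, sweet potato 0.01695.
Take 2 servings of lentils: uses 2 mg sodium, +24.0 g protein (running total 24.0 g).
Take 3 servings of chickpeas: uses 51 mg sodium, +24.0 g protein (running total 48.0 g).
Take 1.831 servings of sweet potato: uses 108 mg sodium, +1.8 g protein (running total 49.8 g).
Filling greedily by protein-per-mg sodium is optimal for one linear limit, giving 49.8 g.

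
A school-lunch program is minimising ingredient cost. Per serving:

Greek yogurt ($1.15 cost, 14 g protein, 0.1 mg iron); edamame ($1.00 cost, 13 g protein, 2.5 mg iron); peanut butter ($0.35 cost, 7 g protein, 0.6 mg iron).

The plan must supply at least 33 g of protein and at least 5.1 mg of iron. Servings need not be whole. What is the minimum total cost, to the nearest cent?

At the optimum either one food covers both requirements or two foods hit both targets exactly; no other combination can be cheaper.
Greek yogurt only: max(33/14, 5.1/0.1) = 51 servings → $58.65.
edamame only: max(33/13, 5.1/2.5) = 2.538 servings → $2.54.
peanut butter only: max(33/7, 5.1/0.6) = 8.5 servings → $2.98.
Greek yogurt + edamame with both tight: 0.4807 servings and 2.021 servings → $2.57.
Greek yogurt + peanut butter: intersection lies outside the first quadrant.
edamame + peanut butter with both tight: 1.639 servings and 1.67 servings → $2.22.
Cheapest feasible corner: $2.22.

$2.22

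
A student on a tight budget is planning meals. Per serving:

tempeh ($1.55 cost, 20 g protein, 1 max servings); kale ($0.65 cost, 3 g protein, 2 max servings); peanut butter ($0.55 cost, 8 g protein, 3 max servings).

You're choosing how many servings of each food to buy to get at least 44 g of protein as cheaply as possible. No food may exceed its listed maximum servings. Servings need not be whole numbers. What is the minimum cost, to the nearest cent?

Cost per g of protein: peanut butter $0.0688, tempeh $0.0775, kale $0.2167.
Take 3 servings of peanut butter: +24.0 g protein for $1.65 (total $1.65, still need 20.0 g).
Take 1 serving of tempeh: +20.0 g protein for $1.55 (total $3.20, still need 0.0 g).
Greedy by cheapest-per-g is optimal for a single linear constraint, so the minimum cost is $3.20.

$3.20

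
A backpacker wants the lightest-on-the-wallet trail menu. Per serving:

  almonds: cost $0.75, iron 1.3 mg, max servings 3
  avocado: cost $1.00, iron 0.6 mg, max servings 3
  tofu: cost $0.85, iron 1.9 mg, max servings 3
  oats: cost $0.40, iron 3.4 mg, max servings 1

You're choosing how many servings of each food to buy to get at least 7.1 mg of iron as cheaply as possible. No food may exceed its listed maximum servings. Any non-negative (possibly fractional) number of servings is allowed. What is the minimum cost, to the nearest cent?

$2.06

Cost per mg of iron: oats $0.1176, tofu $0.4474, almonds $0.5769, avocado $1.6667.
Take 1 serving of oats: +3.4 mg iron for $0.40 (total $0.40, still need 3.7 mg).
Take 1.947 servings of tofu: +3.7 mg iron for $1.66 (total $2.06, still need 0.0 mg).
Greedy by cheapest-per-mg is optimal for a single linear constraint, so the minimum cost is $2.06.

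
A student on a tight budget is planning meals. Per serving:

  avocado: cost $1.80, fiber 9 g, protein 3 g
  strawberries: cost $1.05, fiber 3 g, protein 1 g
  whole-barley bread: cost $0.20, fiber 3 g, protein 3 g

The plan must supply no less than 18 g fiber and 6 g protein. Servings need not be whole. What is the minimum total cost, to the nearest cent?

$1.20

Two binding constraints pin down two serving amounts, so the optimal mix uses at most two foods. The candidates are each food alone (scaled to the tighter of fiber/protein) and each pair with both constraints tight.
avocado only: max(18/9, 6/3) = 2 servings → $3.60.
strawberries only: max(18/3, 6/1) = 6 servings → $6.30.
whole-barley bread only: max(18/3, 6/3) = 6 servings → $1.20.
avocado + strawberries (both tight): parallel constraints — no distinct corner.
avocado + whole-barley bread with both tight: 2 servings and 0 servings → $3.60.
strawberries + whole-barley bread with both tight: 6 servings and 0 servings → $6.30.
So the least-cost plan costs $1.20.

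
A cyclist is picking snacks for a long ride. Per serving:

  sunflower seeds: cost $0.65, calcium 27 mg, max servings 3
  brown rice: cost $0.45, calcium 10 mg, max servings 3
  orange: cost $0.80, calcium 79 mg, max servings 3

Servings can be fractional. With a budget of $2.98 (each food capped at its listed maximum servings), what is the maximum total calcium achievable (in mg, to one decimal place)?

261.1 mg

Calcium per dollar: orange 98.75, sunflower seeds 41.54, brown rice 22.22.
Take 3 servings of orange: spends $2.40, +237.0 mg calcium (running total 237.0 mg).
Take 0.8923 servings of sunflower seeds: spends $0.58, +24.1 mg calcium (running total 261.1 mg).
Filling greedily by calcium-per-dollar is optimal for one linear limit, giving 261.1 mg.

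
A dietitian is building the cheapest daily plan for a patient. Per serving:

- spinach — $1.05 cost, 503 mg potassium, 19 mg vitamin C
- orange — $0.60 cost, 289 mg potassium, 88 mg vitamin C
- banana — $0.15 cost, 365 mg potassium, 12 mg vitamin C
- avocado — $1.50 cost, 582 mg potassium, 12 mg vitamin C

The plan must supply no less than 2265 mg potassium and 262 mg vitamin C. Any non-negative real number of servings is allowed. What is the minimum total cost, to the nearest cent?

$2.08

spinach only: max(2265/503, 262/19) = 13.79 servings → $14.48.
orange only: max(2265/289, 262/88) = 7.837 servings → $4.70.
banana only: max(2265/365, 262/12) = 21.83 servings → $3.27.
avocado only: max(2265/582, 262/12) = 21.83 servings → $32.75.
spinach + orange with both tight: 3.188 servings and 2.289 servings → $4.72.
spinach + banana: intersection lies outside the first quadrant.
spinach + avocado: intersection lies outside the first quadrant.
orange + banana with both tight: 2.389 servings and 4.314 servings → $2.08.
orange + avocado with both tight: 2.624 servings and 2.589 servings → $5.46.
banana + avocado with both targets exact would need a negative amount; discard.
So the least-cost plan costs $2.08.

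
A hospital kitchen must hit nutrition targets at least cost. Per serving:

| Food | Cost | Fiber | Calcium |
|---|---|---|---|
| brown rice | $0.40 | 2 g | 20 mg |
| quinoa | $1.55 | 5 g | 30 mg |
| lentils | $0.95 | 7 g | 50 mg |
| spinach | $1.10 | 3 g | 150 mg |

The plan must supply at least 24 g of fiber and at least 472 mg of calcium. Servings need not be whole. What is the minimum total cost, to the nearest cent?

A basic optimal solution has at most two foods positive. Try each food alone and each pair with both targets met exactly.
brown rice only: max(24/2, 472/20) = 23.6 servings → $9.44.
quinoa only: max(24/5, 472/30) = 15.73 servings → $24.39.
lentils only: max(24/7, 472/50) = 9.44 servings → $8.97.
spinach only: max(24/3, 472/150) = 8 servings → $8.80.
brown rice + quinoa: the both-tight solution has a negative serving — not a feasible corner.
brown rice + lentils: intersection lies outside the first quadrant.
brown rice + spinach with both tight: 9.1 servings and 1.933 servings → $5.77.
quinoa + lentils: the both-tight solution has a negative serving — not a feasible corner.
quinoa + spinach with both tight: 3.309 servings and 2.485 servings → $7.86.
lentils + spinach with both tight: 2.427 servings and 2.338 servings → $4.88.
Cheapest feasible corner: $4.88.

$4.88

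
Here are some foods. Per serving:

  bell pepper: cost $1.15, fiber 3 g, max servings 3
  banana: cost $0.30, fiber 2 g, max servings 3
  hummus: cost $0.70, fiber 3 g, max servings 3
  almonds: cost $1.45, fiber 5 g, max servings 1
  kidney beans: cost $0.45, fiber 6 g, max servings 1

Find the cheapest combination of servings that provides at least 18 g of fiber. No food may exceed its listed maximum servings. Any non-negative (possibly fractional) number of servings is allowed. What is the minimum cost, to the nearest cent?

Cost per g of fiber: kidney beans $0.0750, banana $0.1500, hummus $0.2333, almonds $0.2900, bell pepper $0.3833.
Take 1 serving of kidney beans: +6.0 g fiber for $0.45 (total $0.45, still need 12.0 g).
Take 3 servings of banana: +6.0 g fiber for $0.90 (total $1.35, still need 6.0 g).
Take 2 servings of hummus: +6.0 g fiber for $1.40 (total $2.75, still need 0.0 g).
Filling from the cheapest source first is optimal under one linear minimum: $2.75.

$2.75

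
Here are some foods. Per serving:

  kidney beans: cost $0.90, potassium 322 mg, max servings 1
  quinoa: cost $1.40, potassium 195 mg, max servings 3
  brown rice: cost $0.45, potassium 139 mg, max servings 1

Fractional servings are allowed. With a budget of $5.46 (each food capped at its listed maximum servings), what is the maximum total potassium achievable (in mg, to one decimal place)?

1033.5 mg

Potassium per dollar: kidney beans 357.8, brown rice 308.9, quinoa 139.3.
Take 1 serving of kidney beans: spends $0.90, +322.0 mg potassium (running total 322.0 mg).
Take 1 serving of brown rice: spends $0.45, +139.0 mg potassium (running total 461.0 mg).
Take 2.936 servings of quinoa: spends $4.11, +572.5 mg potassium (running total 1033.5 mg).
Greedy by best ratio exhausts the cost allowance optimally: 1033.5 mg.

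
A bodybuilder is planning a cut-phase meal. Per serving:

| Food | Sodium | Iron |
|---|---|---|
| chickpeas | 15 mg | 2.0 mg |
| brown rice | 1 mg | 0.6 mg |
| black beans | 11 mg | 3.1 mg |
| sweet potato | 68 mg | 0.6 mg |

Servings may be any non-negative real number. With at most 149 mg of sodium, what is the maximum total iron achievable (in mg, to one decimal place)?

89.4 mg

Iron per mg sodium: brown rice 0.6, black beans 0.2818, chickpeas 0.1333, sweet potato 0.008824.
With no serving limits, spend the whole sodium allowance on brown rice: 149 mg / 1 mg × 0.6 mg = 89.4 mg.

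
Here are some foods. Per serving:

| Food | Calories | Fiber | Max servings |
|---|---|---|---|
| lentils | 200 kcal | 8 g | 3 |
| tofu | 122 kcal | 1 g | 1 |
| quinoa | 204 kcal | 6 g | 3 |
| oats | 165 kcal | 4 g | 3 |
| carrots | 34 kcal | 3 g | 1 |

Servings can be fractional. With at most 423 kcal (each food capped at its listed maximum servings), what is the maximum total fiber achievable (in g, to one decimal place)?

Fiber per kcal: carrots 0.08824, lentils 0.04, quinoa 0.02941, oats 0.02424, tofu 0.008197.
Take 1 serving of carrots: uses 34 kcal, +3.0 g fiber (running total 3.0 g).
Take 1.945 servings of lentils: uses 389 kcal, +15.6 g fiber (running total 18.6 g).
Filling greedily by fiber-per-kcal is optimal for one linear limit, giving 18.6 g.

18.6 g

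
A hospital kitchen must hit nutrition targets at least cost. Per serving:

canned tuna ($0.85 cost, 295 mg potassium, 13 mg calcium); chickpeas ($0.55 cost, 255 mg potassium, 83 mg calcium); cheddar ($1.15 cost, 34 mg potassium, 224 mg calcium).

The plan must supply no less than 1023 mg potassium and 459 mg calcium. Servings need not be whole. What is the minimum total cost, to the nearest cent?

$2.84

At the optimum either one food covers both requirements or two foods hit both targets exactly; no other combination can be cheaper.
canned tuna only: max(1023/295, 459/13) = 35.31 servings → $30.01.
chickpeas only: max(1023/255, 459/83) = 5.53 servings → $3.04.
cheddar only: max(1023/34, 459/224) = 30.09 servings → $34.60.
canned tuna + chickpeas: intersection lies outside the first quadrant.
canned tuna + cheddar with both tight: 3.253 servings and 1.86 servings → $4.90.
chickpeas + cheddar with both tight: 3.933 servings and 0.5918 servings → $2.84.
So the least-cost plan costs $2.84.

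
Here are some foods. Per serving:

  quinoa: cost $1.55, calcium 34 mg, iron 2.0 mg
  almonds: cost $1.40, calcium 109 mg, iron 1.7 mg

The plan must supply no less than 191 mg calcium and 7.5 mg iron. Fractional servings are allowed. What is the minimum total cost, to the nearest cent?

$5.88

Two binding constraints pin down two serving amounts, so the optimal mix uses at most two foods. The candidates are each food alone (scaled to the tighter of calcium/iron) and each pair with both constraints tight.
quinoa only: max(191/34, 7.5/2.0) = 5.618 servings → $8.71.
almonds only: max(191/109, 7.5/1.7) = 4.412 servings → $6.18.
quinoa + almonds with both tight: 3.076 servings and 0.7928 servings → $5.88.
So the least-cost plan costs $5.88.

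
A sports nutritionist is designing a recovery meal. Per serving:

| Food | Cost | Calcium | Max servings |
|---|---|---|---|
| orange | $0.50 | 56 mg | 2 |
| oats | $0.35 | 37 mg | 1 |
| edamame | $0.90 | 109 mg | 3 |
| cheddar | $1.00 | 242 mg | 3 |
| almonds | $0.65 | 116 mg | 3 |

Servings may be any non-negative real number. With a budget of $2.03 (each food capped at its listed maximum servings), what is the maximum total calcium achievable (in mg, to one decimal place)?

491.3 mg

Calcium per dollar: cheddar 242, almonds 178.5, edamame 121.1, orange 112, oats 105.7.
Take 2.03 servings of cheddar: spends $2.03, +491.3 mg calcium (running total 491.3 mg).
Filling greedily by calcium-per-dollar is optimal for one linear limit, giving 491.3 mg.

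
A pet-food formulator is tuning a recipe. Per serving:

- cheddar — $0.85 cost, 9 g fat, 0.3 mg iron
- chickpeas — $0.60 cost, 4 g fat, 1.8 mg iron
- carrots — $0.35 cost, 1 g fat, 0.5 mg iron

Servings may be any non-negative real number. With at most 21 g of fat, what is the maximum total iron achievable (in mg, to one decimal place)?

10.5 mg

Iron per g fat: carrots 0.5, chickpeas 0.45, cheddar 0.03333.
With no serving limits, spend the whole fat allowance on carrots: 21 g / 1 g × 0.5 mg = 10.5 mg.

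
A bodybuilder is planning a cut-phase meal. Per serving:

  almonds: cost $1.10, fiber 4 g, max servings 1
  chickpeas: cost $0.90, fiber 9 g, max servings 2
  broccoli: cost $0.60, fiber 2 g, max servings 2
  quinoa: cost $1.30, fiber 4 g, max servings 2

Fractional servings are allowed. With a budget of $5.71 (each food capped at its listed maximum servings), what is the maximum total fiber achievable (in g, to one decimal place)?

31.0 g

Fiber per dollar: chickpeas 10, almonds 3.636, broccoli 3.333, quinoa 3.077.
Take 2 servings of chickpeas: spends $1.80, +18.0 g fiber (running total 18.0 g).
Take 1 serving of almonds: spends $1.10, +4.0 g fiber (running total 22.0 g).
Take 2 servings of broccoli: spends $1.20, +4.0 g fiber (running total 26.0 g).
Take 1.238 servings of quinoa: spends $1.61, +5.0 g fiber (running total 31.0 g).
Greedy by best ratio exhausts the cost allowance optimally: 31.0 g.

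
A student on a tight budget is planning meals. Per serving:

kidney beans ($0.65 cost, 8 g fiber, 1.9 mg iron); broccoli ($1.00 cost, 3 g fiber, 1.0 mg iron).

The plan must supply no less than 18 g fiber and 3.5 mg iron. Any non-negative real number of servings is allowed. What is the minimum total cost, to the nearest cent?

kidney beans only: max(18/8, 3.5/1.9) = 2.25 servings → $1.46.
broccoli only: max(18/3, 3.5/1.0) = 6 servings → $6.00.
kidney beans + broccoli: intersection lies outside the first quadrant.
Cheapest feasible corner: $1.46.

$1.46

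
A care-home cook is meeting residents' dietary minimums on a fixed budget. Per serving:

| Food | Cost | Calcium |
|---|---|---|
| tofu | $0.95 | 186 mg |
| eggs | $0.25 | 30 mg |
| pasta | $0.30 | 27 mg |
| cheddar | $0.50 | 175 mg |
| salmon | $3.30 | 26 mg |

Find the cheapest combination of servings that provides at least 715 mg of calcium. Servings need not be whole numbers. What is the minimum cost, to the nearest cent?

Cost per mg of calcium: cheddar $0.0029, tofu $0.0051, eggs $0.0083, pasta $0.0111, salmon $0.1269.
With no serving limits, use only cheddar: 715 mg / 175 mg = 4.086 servings × $0.50 = $2.04.

$2.04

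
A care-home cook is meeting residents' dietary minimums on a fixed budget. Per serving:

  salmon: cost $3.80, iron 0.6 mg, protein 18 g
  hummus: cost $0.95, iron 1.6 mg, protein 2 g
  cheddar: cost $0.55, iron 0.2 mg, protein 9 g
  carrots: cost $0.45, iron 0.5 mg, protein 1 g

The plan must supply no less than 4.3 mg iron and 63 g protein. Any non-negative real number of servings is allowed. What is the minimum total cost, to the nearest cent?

The cheapest plan sits at a corner of the feasible region — with two constraints it uses at most two foods.
salmon only: max(4.3/0.6, 63/18) = 7.167 servings → $27.23.
hummus only: max(4.3/1.6, 63/2) = 31.5 servings → $29.93.
cheddar only: max(4.3/0.2, 63/9) = 21.5 servings → $11.82.
carrots only: max(4.3/0.5, 63/1) = 63 servings → $28.35.
salmon + hummus with both tight: 3.341 servings and 1.435 servings → $14.06.
salmon + cheddar: the both-tight solution has a negative serving — not a feasible corner.
salmon + carrots with both tight: 3.238 servings and 4.714 servings → $14.43.
hummus + cheddar with both tight: 1.864 servings and 6.586 servings → $5.39.
hummus + carrots: intersection lies outside the first quadrant.
cheddar + carrots with both tight: 6.326 servings and 6.07 servings → $6.21.
The minimum over all feasible corners is $5.39.

$5.39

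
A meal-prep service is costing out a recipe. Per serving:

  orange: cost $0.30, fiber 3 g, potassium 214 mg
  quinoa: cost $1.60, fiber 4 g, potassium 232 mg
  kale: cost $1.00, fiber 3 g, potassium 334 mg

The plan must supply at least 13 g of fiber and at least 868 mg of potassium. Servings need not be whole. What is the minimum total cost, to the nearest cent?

$1.30

Minimising a linear cost over {fiber ≥ 13, potassium ≥ 868, servings ≥ 0} — the optimum is at a vertex, using one or two foods.
orange only: max(13/3, 868/214) = 4.333 servings → $1.30.
quinoa only: max(13/4, 868/232) = 3.741 servings → $5.99.
kale only: max(13/3, 868/334) = 4.333 servings → $4.33.
orange + quinoa with both tight: 2.85 servings and 1.113 servings → $2.63.
orange + kale: intersection lies outside the first quadrant.
quinoa + kale with both tight: 2.716 servings and 0.7125 servings → $5.06.
So the least-cost plan costs $1.30.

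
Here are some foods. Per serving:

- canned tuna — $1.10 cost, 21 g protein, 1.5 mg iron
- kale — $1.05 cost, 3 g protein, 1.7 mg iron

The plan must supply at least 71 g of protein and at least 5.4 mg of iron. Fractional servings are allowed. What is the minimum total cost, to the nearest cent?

Two binding constraints pin down two serving amounts, so the optimal mix uses at most two foods. The candidates are each food alone (scaled to the tighter of protein/iron) and each pair with both constraints tight.
canned tuna only: max(71/21, 5.4/1.5) = 3.6 servings → $3.96.
kale only: max(71/3, 5.4/1.7) = 23.67 servings → $24.85.
canned tuna + kale with both tight: 3.349 servings and 0.2212 servings → $3.92.
The minimum over all feasible corners is $3.92.

$3.92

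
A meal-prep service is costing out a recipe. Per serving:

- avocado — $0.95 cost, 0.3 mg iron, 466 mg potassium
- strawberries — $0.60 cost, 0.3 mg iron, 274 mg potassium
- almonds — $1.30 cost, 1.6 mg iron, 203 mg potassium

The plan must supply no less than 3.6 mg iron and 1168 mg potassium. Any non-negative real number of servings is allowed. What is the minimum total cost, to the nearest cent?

At the optimum either one food covers both requirements or two foods hit both targets exactly; no other combination can be cheaper.
avocado only: max(3.6/0.3, 1168/466) = 12 servings → $11.40.
strawberries only: max(3.6/0.3, 1168/274) = 12 servings → $7.20.
almonds only: max(3.6/1.6, 1168/203) = 5.754 servings → $7.48.
avocado + strawberries with both targets exact would need a negative amount; discard.
avocado + almonds with both tight: 1.662 servings and 1.938 servings → $4.10.
strawberries + almonds with both tight: 3.015 servings and 1.685 servings → $4.00.
So the least-cost plan costs $4.00.

$4.00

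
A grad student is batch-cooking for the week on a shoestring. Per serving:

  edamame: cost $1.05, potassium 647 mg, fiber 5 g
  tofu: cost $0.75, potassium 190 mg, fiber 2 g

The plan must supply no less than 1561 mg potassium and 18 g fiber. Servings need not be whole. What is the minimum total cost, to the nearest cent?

edamame only: max(1561/647, 18/5) = 3.6 servings → $3.78.
tofu only: max(1561/190, 18/2) = 9 servings → $6.75.
edamame + tofu: the both-tight solution has a negative serving — not a feasible corner.
So the least-cost plan costs $3.78.

$3.78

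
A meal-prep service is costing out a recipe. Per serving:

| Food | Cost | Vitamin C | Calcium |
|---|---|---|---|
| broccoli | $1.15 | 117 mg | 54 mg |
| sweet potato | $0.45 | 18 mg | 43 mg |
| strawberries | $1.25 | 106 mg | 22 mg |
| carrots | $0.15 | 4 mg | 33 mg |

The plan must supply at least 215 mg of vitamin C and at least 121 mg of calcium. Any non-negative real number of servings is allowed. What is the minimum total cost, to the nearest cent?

Check every corner: each single food scaled to meet both minima, and each pair solved so both constraints bind.
broccoli only: max(215/117, 121/54) = 2.241 servings → $2.58.
sweet potato only: max(215/18, 121/43) = 11.94 servings → $5.38.
strawberries only: max(215/106, 121/22) = 5.5 servings → $6.88.
carrots only: max(215/4, 121/33) = 53.75 servings → $8.06.
broccoli + sweet potato with both tight: 1.741 servings and 0.6275 servings → $2.28.
broccoli + strawberries: intersection lies outside the first quadrant.
broccoli + carrots with both tight: 1.814 servings and 0.6988 servings → $2.19.
sweet potato + strawberries with both tight: 1.945 servings and 1.698 servings → $3.00.
sweet potato + carrots with both targets exact would need a negative amount; discard.
strawberries + carrots with both tight: 1.939 servings and 2.374 servings → $2.78.
The minimum over all feasible corners is $2.19.

$2.19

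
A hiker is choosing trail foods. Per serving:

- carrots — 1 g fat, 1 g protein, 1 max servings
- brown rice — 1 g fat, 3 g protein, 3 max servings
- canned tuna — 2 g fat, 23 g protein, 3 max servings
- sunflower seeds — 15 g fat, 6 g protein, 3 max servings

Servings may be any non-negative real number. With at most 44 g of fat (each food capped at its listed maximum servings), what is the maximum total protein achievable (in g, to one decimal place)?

Protein per g fat: canned tuna 11.5, brown rice 3, carrots 1, sunflower seeds 0.4.
Take 3 servings of canned tuna: uses 6 g fat, +69.0 g protein (running total 69.0 g).
Take 3 servings of brown rice: uses 3 g fat, +9.0 g protein (running total 78.0 g).
Take 1 serving of carrots: uses 1 g fat, +1.0 g protein (running total 79.0 g).
Take 2.267 servings of sunflower seeds: uses 34 g fat, +13.6 g protein (running total 92.6 g).
Greedy by best ratio exhausts the fat allowance optimally: 92.6 g.

92.6 g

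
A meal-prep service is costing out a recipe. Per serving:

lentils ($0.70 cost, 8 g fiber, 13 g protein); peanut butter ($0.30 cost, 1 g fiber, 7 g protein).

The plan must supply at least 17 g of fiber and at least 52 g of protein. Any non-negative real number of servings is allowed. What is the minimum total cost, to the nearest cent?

$2.45

The cheapest plan sits at a corner of the feasible region — with two constraints it uses at most two foods.
lentils only: max(17/8, 52/13) = 4 servings → $2.80.
peanut butter only: max(17/1, 52/7) = 17 servings → $5.10.
lentils + peanut butter with both tight: 1.558 servings and 4.535 servings → $2.45.
The minimum over all feasible corners is $2.45.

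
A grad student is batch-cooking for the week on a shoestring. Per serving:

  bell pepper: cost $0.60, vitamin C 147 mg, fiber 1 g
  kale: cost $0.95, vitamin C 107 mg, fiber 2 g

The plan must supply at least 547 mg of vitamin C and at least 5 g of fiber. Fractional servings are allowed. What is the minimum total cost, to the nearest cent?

Compare the cost at each extreme point of the feasible region.
bell pepper only: max(547/147, 5/1) = 5 servings → $3.00.
kale only: max(547/107, 5/2) = 5.112 servings → $4.86.
bell pepper + kale with both tight: 2.989 servings and 1.005 servings → $2.75.
The minimum over all feasible corners is $2.75.

$2.75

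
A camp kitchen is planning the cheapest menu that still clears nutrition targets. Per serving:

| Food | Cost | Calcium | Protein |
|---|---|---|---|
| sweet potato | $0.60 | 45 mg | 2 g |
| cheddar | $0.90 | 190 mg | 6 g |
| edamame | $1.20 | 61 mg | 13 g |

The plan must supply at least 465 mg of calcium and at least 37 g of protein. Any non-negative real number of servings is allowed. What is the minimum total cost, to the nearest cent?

For a min-cost LP with two ≥-constraints, a basic feasible solution has at most two positive variables.
sweet potato only: max(465/45, 37/2) = 18.5 servings → $11.10.
cheddar only: max(465/190, 37/6) = 6.167 servings → $5.55.
edamame only: max(465/61, 37/13) = 7.623 servings → $9.15.
sweet potato + cheddar: intersection lies outside the first quadrant.
sweet potato + edamame with both tight: 8.181 servings and 1.587 servings → $6.81.
cheddar + edamame with both tight: 1.8 servings and 2.015 servings → $4.04.
The minimum over all feasible corners is $4.04.

$4.04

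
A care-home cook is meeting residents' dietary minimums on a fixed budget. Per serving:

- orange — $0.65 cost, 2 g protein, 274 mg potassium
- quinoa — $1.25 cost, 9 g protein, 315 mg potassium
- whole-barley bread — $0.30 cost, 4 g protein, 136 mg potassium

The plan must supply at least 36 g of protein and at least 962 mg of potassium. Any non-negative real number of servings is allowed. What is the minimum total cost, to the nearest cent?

$2.70

This is a tiny linear program; its minimum lies at a vertex of the feasible set. List the vertices and price them.
orange only: max(36/2, 962/274) = 18 servings → $11.70.
quinoa only: max(36/9, 962/315) = 4 servings → $5.00.
whole-barley bread only: max(36/4, 962/136) = 9 servings → $2.70.
orange + quinoa: the both-tight solution has a negative serving — not a feasible corner.
orange + whole-barley bread: the both-tight solution has a negative serving — not a feasible corner.
quinoa + whole-barley bread: intersection lies outside the first quadrant.
The minimum over all feasible corners is $2.70.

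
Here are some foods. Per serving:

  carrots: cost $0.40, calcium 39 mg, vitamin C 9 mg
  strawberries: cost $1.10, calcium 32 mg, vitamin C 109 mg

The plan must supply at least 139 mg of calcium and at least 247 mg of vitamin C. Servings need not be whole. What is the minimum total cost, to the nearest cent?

Check every corner: each single food scaled to meet both minima, and each pair solved so both constraints bind.
carrots only: max(139/39, 247/9) = 27.44 servings → $10.98.
strawberries only: max(139/32, 247/109) = 4.344 servings → $4.78.
carrots + strawberries with both tight: 1.829 servings and 2.115 servings → $3.06.
Cheapest feasible corner: $3.06.

$3.06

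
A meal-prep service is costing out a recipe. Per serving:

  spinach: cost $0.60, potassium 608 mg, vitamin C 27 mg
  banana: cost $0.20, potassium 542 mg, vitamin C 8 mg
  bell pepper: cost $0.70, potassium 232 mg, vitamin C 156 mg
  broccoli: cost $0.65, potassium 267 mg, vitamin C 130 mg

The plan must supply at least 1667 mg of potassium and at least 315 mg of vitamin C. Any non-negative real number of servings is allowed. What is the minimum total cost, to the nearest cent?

With two linear requirements the optimum uses one or two foods; enumerate the corners.
spinach only: max(1667/608, 315/27) = 11.67 servings → $7.00.
banana only: max(1667/542, 315/8) = 39.38 servings → $7.88.
bell pepper only: max(1667/232, 315/156) = 7.185 servings → $5.03.
broccoli only: max(1667/267, 315/130) = 6.243 servings → $4.06.
spinach + banana: intersection lies outside the first quadrant.
spinach + bell pepper with both tight: 2.111 servings and 1.654 servings → $2.42.
spinach + broccoli with both tight: 1.846 servings and 2.04 servings → $2.43.
banana + bell pepper with both tight: 2.261 servings and 1.903 servings → $1.78.
banana + broccoli with both tight: 1.941 servings and 2.304 servings → $1.89.
bell pepper + broccoli: the both-tight solution has a negative serving — not a feasible corner.
So the least-cost plan costs $1.78.

$1.78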